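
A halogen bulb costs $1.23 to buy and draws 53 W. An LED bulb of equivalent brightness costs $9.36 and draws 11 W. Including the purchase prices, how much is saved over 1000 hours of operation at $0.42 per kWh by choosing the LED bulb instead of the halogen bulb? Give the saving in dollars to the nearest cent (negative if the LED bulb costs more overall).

$9.51

halogen bulb: $1.23 + (53/1000) kW × 1000 h × $0.42 = $1.23 + $22.26 = $23.49
LED bulb: $9.36 + (11/1000) kW × 1000 h × $0.42 = $9.36 + $4.62 = $13.98
Saving = $23.49 − $13.98 = $9.51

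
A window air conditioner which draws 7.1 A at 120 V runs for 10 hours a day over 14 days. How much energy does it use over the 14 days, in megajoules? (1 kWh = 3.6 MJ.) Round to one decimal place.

Power = 7.1 A × 120 V = 852 W = 0.852 kW
Runtime = 10 h/day × 14 days = 140 h
Energy = 0.852 kW × 140 h = 119.28 kWh
= 119.28 × 3.6 MJ = 429.4 MJ

429.4 MJ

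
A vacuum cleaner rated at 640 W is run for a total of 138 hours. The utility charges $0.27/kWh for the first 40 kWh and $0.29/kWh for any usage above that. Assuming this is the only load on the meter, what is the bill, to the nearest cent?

$24.81

Energy = 0.64 kW × 138 h = 88.32 kWh
Tier 1 (0–40 kWh): 40 × $0.27 = $10.8
Above 40 kWh: 48.32 × $0.29 = $14.0128
Bill = $24.81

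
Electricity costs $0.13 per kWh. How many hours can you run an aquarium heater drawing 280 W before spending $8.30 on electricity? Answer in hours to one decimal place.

Energy available = $8.30 ÷ $0.13/kWh = 63.8462 kWh
Hours = 63.8462 kWh ÷ 0.28 kW = 228.0 h

228.0 h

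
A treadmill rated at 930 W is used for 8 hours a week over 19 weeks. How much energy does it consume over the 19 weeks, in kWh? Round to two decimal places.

Runtime = 8 h/week × 19 weeks = 152 h
Energy = 0.93 kW × 152 h = 141.36 kWh

141.36 kWh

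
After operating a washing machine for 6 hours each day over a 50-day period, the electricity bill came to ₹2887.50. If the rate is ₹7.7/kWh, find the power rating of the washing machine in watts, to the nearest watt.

Energy = ₹2887.50 ÷ ₹7.7/kWh = 375 kWh
Runtime = 6 h/day × 50 days = 300 h
Power = 375 kWh ÷ 300 h = 1.25 kW = 1250 W

1250 W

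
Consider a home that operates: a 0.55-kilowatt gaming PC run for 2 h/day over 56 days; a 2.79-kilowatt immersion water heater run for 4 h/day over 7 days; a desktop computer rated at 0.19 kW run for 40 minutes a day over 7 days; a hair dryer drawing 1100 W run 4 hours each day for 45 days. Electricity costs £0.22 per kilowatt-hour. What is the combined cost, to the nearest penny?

gaming PC: Runtime = 2 h/day × 56 days = 112 h
gaming PC: 0.55 kW × 112 h = 61.6 kWh
immersion water heater: Runtime = 4 h/day × 7 days = 28 h
immersion water heater: 2.79 kW × 28 h = 78.12 kWh
desktop computer: Runtime = 40 min × 7 = 280 min = 4.666666… h
desktop computer: 0.19 kW × 4.666666… h = 0.886666… kWh
hair dryer: Runtime = 4 h/day × 45 days = 180 h
hair dryer: 1.1 kW × 180 h = 198 kWh
Total energy = 338.606666… kWh
Cost = 338.606666… × £0.22 = £74.49

£74.49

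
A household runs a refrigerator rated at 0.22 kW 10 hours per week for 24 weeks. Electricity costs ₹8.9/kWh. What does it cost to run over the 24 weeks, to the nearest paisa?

₹469.92

Runtime = 10 h/week × 24 weeks = 240 h
Energy = 0.22 kW × 240 h = 52.8 kWh
Cost = 52.8 kWh × ₹8.9/kWh = ₹469.92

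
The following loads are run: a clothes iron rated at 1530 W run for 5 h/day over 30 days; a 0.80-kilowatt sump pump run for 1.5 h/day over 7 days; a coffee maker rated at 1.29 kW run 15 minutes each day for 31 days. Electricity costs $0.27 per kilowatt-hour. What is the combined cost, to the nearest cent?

$66.93

clothes iron: Runtime = 5 h/day × 30 days = 150 h
clothes iron: 1.53 kW × 150 h = 229.5 kWh
sump pump: Runtime = 1.5 h/day × 7 days = 10.5 h
sump pump: 0.8 kW × 10.5 h = 8.4 kWh
coffee maker: Runtime = 15 min × 31 = 465 min = 7.75 h
coffee maker: 1.29 kW × 7.75 h = 9.9975 kWh
Total energy = 247.8975 kWh
Cost = 247.8975 × $0.27 = $66.93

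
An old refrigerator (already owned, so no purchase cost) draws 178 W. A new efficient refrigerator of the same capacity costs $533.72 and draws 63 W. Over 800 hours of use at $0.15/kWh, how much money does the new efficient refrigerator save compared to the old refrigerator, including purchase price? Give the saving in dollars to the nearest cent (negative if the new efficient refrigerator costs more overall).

-$519.92

old refrigerator: $0.00 + (178/1000) kW × 800 h × $0.15 = $0.00 + $21.36 = $21.36
new efficient refrigerator: $533.72 + (63/1000) kW × 800 h × $0.15 = $533.72 + $7.56 = $541.28
Saving = $21.36 − $541.28 = −$519.92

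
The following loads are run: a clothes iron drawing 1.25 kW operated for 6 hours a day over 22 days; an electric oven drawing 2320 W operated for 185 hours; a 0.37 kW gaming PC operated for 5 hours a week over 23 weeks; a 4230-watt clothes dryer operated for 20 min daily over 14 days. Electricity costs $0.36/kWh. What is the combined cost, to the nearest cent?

$236.34

clothes iron: Runtime = 6 h/day × 22 days = 132 h
clothes iron: 1.25 kW × 132 h = 165 kWh
electric oven: 2.32 kW × 185 h = 429.2 kWh
gaming PC: Runtime = 5 h/week × 23 weeks = 115 h
gaming PC: 0.37 kW × 115 h = 42.55 kWh
clothes dryer: Runtime = 20 min × 14 = 280 min = 4.666666… h
clothes dryer: 4.23 kW × 4.666666… h = 19.74 kWh
Total energy = 656.49 kWh
Cost = 656.49 × $0.36 = $236.34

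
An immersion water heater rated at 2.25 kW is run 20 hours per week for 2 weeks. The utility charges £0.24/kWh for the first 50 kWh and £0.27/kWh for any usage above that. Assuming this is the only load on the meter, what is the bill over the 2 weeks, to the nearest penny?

Runtime = 20 h/week × 2 weeks = 40 h
Energy = 2.25 kW × 40 h = 90 kWh
Tier 1 (0–50 kWh): 50 × £0.24 = £12
Above 50 kWh: 40 × £0.27 = £10.8
Bill = £22.80

£22.80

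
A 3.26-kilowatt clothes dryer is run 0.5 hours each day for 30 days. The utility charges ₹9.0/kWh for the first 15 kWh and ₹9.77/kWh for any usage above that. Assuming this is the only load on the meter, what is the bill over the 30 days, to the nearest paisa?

Runtime = 0.5 h/day × 30 days = 15 h
Energy = 3.26 kW × 15 h = 48.9 kWh
Tier 1 (0–15 kWh): 15 × ₹9.0 = ₹135
Above 15 kWh: 33.9 × ₹9.77 = ₹331.203
Bill = ₹466.20

₹466.20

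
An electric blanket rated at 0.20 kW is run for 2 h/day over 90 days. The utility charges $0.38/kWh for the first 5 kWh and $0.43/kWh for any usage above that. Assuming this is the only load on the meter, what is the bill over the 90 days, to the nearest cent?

Runtime = 2 h/day × 90 days = 180 h
Energy = 0.2 kW × 180 h = 36 kWh
Tier 1 (0–5 kWh): 5 × $0.38 = $1.9
Above 5 kWh: 31 × $0.43 = $13.33
Bill = $15.23

$15.23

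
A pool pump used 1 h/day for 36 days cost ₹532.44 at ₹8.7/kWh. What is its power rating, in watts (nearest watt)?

1700 W

Energy = ₹532.44 ÷ ₹8.7/kWh = 61.2 kWh
Runtime = 1 h/day × 36 days = 36 h
Power = 61.2 kWh ÷ 36 h = 1.7 kW = 1700 W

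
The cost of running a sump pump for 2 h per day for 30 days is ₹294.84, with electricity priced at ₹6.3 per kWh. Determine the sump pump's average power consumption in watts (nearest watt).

Energy = ₹294.84 ÷ ₹6.3/kWh = 46.8 kWh
Runtime = 2 h/day × 30 days = 60 h
Power = 46.8 kWh ÷ 60 h = 0.78 kW = 780 W

780 W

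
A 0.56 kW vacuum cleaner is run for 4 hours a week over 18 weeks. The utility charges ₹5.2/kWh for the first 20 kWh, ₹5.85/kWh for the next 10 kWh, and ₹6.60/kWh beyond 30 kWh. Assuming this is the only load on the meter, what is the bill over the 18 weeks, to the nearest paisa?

Runtime = 4 h/week × 18 weeks = 72 h
Energy = 0.56 kW × 72 h = 40.32 kWh
Tier 1 (0–20 kWh): 20 × ₹5.2 = ₹104
Tier 2 (20–30 kWh): 10 × ₹5.85 = ₹58.5
Above 30 kWh: 10.32 × ₹6.60 = ₹68.112
Bill = ₹230.61

₹230.61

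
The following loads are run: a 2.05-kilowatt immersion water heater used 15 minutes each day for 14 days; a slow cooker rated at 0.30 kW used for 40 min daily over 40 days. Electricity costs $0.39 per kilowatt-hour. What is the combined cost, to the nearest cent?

immersion water heater: Runtime = 15 min × 14 = 210 min = 3.5 h
immersion water heater: 2.05 kW × 3.5 h = 7.175 kWh
slow cooker: Runtime = 40 min × 40 = 1600 min = 26.666666… h
slow cooker: 0.3 kW × 26.666666… h = 8 kWh
Total energy = 15.175 kWh
Cost = 15.175 × $0.39 = $5.92

$5.92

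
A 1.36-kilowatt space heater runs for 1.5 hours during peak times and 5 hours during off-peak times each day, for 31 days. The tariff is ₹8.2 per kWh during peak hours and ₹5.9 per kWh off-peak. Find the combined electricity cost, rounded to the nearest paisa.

Peak energy = 1.36 kW × 1.5 h × 31 = 63.24 kWh
Off-peak energy = 1.36 kW × 5 h × 31 = 210.8 kWh
Cost = 63.24 × ₹8.2 + 210.8 × ₹5.9 = ₹518.568 + ₹1243.72 = ₹1762.29

₹1762.29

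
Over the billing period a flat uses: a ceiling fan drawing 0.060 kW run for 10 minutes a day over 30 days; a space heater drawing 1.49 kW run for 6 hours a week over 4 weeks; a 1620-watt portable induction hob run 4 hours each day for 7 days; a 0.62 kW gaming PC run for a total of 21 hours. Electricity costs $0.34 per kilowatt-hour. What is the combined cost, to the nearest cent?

$32.11

ceiling fan: Runtime = 10 min × 30 = 300 min = 5 h
ceiling fan: 0.06 kW × 5 h = 0.3 kWh
space heater: Runtime = 6 h/week × 4 weeks = 24 h
space heater: 1.49 kW × 24 h = 35.76 kWh
portable induction hob: Runtime = 4 h/day × 7 days = 28 h
portable induction hob: 1.62 kW × 28 h = 45.36 kWh
gaming PC: 0.62 kW × 21 h = 13.02 kWh
Total energy = 94.44 kWh
Cost = 94.44 × $0.34 = $32.11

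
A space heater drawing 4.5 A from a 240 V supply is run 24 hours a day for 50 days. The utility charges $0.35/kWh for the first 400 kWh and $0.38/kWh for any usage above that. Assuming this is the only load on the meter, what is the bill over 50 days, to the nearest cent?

$480.48

Power = 4.5 A × 240 V = 1080 W = 1.08 kW
Runtime = 24 h × 50 = 1200 h
Energy = 1.08 kW × 1200 h = 1296 kWh
Tier 1 (0–400 kWh): 400 × $0.35 = $140
Above 400 kWh: 896 × $0.38 = $340.48
Bill = $480.48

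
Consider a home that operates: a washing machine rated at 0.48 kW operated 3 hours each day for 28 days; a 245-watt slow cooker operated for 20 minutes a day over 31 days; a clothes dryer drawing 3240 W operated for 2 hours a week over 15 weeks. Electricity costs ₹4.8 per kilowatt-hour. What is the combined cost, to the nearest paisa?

washing machine: Runtime = 3 h/day × 28 days = 84 h
washing machine: 0.48 kW × 84 h = 40.32 kWh
slow cooker: Runtime = 20 min × 31 = 620 min = 10.333333… h
slow cooker: 0.245 kW × 10.333333… h = 2.531666… kWh
clothes dryer: Runtime = 2 h/week × 15 weeks = 30 h
clothes dryer: 3.24 kW × 30 h = 97.2 kWh
Total energy = 140.051666… kWh
Cost = 140.051666… × ₹4.8 = ₹672.25

₹672.25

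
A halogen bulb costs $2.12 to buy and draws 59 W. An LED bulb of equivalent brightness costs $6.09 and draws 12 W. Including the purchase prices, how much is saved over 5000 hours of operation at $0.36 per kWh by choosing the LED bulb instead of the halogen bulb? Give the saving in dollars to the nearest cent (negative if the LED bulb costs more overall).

halogen bulb: $2.12 + (59/1000) kW × 5000 h × $0.36 = $2.12 + $106.2 = $108.32
LED bulb: $6.09 + (12/1000) kW × 5000 h × $0.36 = $6.09 + $21.6 = $27.69
Saving = $108.32 − $27.69 = $80.63

$80.63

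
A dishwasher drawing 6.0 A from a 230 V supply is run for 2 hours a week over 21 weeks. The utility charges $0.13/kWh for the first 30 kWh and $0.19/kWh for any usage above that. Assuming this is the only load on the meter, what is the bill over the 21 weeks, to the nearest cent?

Power = 6.0 A × 230 V = 1380 W = 1.38 kW
Runtime = 2 h/week × 21 weeks = 42 h
Energy = 1.38 kW × 42 h = 57.96 kWh
Tier 1 (0–30 kWh): 30 × $0.13 = $3.9
Above 30 kWh: 27.96 × $0.19 = $5.3124
Bill = $9.21

$9.21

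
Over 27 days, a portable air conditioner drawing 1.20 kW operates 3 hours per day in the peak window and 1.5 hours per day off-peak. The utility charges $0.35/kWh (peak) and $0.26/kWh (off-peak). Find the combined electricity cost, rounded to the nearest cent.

$46.66

Peak energy = 1.2 kW × 3 h × 27 = 97.2 kWh
Off-peak energy = 1.2 kW × 1.5 h × 27 = 48.6 kWh
Cost = 97.2 × $0.35 + 48.6 × $0.26 = $34.02 + $12.636 = $46.66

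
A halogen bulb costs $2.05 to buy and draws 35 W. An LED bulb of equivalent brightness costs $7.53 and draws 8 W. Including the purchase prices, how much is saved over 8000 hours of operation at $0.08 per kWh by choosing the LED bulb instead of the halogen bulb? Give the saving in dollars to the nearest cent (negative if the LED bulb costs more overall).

halogen bulb: $2.05 + (35/1000) kW × 8000 h × $0.08 = $2.05 + $22.4 = $24.45
LED bulb: $7.53 + (8/1000) kW × 8000 h × $0.08 = $7.53 + $5.12 = $12.65
Saving = $24.45 − $12.65 = $11.8

$11.80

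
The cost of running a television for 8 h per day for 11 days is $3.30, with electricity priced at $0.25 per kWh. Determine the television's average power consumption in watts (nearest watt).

Energy = $3.30 ÷ $0.25/kWh = 13.2 kWh
Runtime = 8 h/day × 11 days = 88 h
Power = 13.2 kWh ÷ 88 h = 0.15 kW = 150 W

150 W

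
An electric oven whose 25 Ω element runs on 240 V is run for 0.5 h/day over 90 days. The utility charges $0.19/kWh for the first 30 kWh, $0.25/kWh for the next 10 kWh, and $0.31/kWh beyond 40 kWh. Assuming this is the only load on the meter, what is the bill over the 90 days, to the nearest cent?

Power = V²/R = 240²/25 = 2304 W = 2.304 kW
Runtime = 0.5 h/day × 90 days = 45 h
Energy = 2.304 kW × 45 h = 103.68 kWh
Tier 1 (0–30 kWh): 30 × $0.19 = $5.7
Tier 2 (30–40 kWh): 10 × $0.25 = $2.5
Above 40 kWh: 63.68 × $0.31 = $19.7408
Bill = $27.94

$27.94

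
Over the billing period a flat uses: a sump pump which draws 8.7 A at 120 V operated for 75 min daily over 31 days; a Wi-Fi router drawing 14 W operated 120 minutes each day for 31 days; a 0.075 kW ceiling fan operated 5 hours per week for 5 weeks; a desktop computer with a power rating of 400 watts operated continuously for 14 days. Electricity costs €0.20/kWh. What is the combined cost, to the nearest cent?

€35.52

sump pump: Power = 8.7 A × 120 V = 1044 W = 1.044 kW
sump pump: Runtime = 75 min × 31 = 2325 min = 38.75 h
sump pump: 1.044 kW × 38.75 h = 40.455 kWh
Wi-Fi router: Runtime = 120 min × 31 = 3720 min = 62 h
Wi-Fi router: 0.014 kW × 62 h = 0.868 kWh
ceiling fan: Runtime = 5 h/week × 5 weeks = 25 h
ceiling fan: 0.075 kW × 25 h = 1.875 kWh
desktop computer: Runtime = 24 h × 14 = 336 h
desktop computer: 0.4 kW × 336 h = 134.4 kWh
Total energy = 177.598 kWh
Cost = 177.598 × €0.20 = €35.52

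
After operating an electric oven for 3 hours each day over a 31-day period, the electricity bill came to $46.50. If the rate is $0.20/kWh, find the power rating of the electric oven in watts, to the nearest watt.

2500 W

Energy = $46.50 ÷ $0.20/kWh = 232.5 kWh
Runtime = 3 h/day × 31 days = 93 h
Power = 232.5 kWh ÷ 93 h = 2.5 kW = 2500 W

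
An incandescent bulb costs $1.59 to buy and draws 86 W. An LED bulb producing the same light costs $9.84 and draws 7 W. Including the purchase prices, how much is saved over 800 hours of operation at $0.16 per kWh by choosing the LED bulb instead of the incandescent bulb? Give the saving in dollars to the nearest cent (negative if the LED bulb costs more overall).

incandescent bulb: $1.59 + (86/1000) kW × 800 h × $0.16 = $1.59 + $11.008 = $12.598
LED bulb: $9.84 + (7/1000) kW × 800 h × $0.16 = $9.84 + $0.896 = $10.736
Saving = $12.598 − $10.736 = $1.862 → $1.86

$1.86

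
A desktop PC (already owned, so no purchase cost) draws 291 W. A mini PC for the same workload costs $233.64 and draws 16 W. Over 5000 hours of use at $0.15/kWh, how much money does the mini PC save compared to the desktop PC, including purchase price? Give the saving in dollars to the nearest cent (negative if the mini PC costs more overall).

-$27.39

desktop PC: $0.00 + (291/1000) kW × 5000 h × $0.15 = $0.00 + $218.25 = $218.25
mini PC: $233.64 + (16/1000) kW × 5000 h × $0.15 = $233.64 + $12 = $245.64
Saving = $218.25 − $245.64 = −$27.39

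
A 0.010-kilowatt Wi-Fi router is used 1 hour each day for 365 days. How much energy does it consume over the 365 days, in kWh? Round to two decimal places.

Runtime = 1 h/day × 365 days = 365 h
Energy = 0.01 kW × 365 h = 3.65 kWh

3.65 kWh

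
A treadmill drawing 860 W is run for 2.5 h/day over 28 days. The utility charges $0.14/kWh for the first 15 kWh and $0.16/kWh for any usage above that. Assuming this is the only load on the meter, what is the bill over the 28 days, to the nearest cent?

$9.33

Runtime = 2.5 h/day × 28 days = 70 h
Energy = 0.86 kW × 70 h = 60.2 kWh
Tier 1 (0–15 kWh): 15 × $0.14 = $2.1
Above 15 kWh: 45.2 × $0.16 = $7.232
Bill = $9.33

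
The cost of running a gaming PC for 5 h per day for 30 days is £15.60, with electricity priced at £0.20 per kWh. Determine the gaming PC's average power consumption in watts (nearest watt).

Energy = £15.60 ÷ £0.20/kWh = 78 kWh
Runtime = 5 h/day × 30 days = 150 h
Power = 78 kWh ÷ 150 h = 0.52 kW = 520 W

520 W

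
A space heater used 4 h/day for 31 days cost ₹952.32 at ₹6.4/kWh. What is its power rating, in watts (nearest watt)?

Energy = ₹952.32 ÷ ₹6.4/kWh = 148.8 kWh
Runtime = 4 h/day × 31 days = 124 h
Power = 148.8 kWh ÷ 124 h = 1.2 kW = 1200 W

1200 W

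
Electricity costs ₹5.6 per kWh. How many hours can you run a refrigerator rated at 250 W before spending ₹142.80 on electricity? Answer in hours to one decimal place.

102.0 h

Energy available = ₹142.80 ÷ ₹5.6/kWh = 25.5 kWh
Hours = 25.5 kWh ÷ 0.25 kW = 102.0 h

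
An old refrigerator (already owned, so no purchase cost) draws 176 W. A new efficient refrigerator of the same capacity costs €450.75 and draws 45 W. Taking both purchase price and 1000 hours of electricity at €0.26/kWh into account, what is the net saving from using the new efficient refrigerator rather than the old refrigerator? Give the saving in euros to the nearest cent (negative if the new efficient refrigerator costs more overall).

-€416.69

old refrigerator: €0.00 + (176/1000) kW × 1000 h × €0.26 = €0.00 + €45.76 = €45.76
new efficient refrigerator: €450.75 + (45/1000) kW × 1000 h × €0.26 = €450.75 + €11.7 = €462.45
Saving = €45.76 − €462.45 = −€416.69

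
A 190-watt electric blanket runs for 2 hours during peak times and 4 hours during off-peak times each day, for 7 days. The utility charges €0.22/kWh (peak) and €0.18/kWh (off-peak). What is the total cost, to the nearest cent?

€1.54

Peak energy = 0.19 kW × 2 h × 7 = 2.66 kWh
Off-peak energy = 0.19 kW × 4 h × 7 = 5.32 kWh
Cost = 2.66 × €0.22 + 5.32 × €0.18 = €0.5852 + €0.9576 = €1.54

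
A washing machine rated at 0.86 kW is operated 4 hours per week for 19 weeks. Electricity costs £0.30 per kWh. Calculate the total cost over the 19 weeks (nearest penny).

Runtime = 4 h/week × 19 weeks = 76 h
Energy = 0.86 kW × 76 h = 65.36 kWh
Cost = 65.36 kWh × £0.30/kWh = £19.61

£19.61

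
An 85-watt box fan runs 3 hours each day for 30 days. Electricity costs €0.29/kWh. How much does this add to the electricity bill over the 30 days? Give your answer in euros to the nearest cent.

€2.22

Runtime = 3 h/day × 30 days = 90 h
Energy = 0.085 kW × 90 h = 7.65 kWh
Cost = 7.65 kWh × €0.29/kWh = €2.22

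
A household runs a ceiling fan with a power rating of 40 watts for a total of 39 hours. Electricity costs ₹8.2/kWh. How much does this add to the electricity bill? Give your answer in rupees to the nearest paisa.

Energy = 0.04 kW × 39 h = 1.56 kWh
Cost = 1.56 kWh × ₹8.2/kWh = ₹12.79

₹12.79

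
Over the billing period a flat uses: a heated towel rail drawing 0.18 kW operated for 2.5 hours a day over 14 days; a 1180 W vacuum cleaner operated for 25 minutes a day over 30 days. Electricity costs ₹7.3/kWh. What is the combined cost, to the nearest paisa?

₹153.67

heated towel rail: Runtime = 2.5 h/day × 14 days = 35 h
heated towel rail: 0.18 kW × 35 h = 6.3 kWh
vacuum cleaner: Runtime = 25 min × 30 = 750 min = 12.5 h
vacuum cleaner: 1.18 kW × 12.5 h = 14.75 kWh
Total energy = 21.05 kWh
Cost = 21.05 × ₹7.3 = ₹153.67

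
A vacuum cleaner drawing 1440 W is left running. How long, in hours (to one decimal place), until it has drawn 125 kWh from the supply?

86.8 h

Hours = 125 kWh ÷ 1.44 kW = 86.8 h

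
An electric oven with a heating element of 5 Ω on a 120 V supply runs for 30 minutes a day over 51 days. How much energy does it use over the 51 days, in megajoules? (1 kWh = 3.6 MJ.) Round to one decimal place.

264.4 MJ

Power = V²/R = 120²/5 = 2880 W = 2.88 kW
Runtime = 30 min × 51 = 1530 min = 25.5 h
Energy = 2.88 kW × 25.5 h = 73.44 kWh
= 73.44 × 3.6 MJ = 264.4 MJ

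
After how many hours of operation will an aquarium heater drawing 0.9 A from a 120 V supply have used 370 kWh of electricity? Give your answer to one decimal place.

3425.9 h

Power = 0.9 A × 120 V = 108 W = 0.108 kW
Hours = 370 kWh ÷ 0.108 kW = 3425.9 h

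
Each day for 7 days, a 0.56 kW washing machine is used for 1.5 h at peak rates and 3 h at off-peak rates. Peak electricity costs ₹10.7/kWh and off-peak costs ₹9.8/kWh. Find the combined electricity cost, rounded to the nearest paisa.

₹178.16

Peak energy = 0.56 kW × 1.5 h × 7 = 5.88 kWh
Off-peak energy = 0.56 kW × 3 h × 7 = 11.76 kWh
Cost = 5.88 × ₹10.7 + 11.76 × ₹9.8 = ₹62.916 + ₹115.248 = ₹178.16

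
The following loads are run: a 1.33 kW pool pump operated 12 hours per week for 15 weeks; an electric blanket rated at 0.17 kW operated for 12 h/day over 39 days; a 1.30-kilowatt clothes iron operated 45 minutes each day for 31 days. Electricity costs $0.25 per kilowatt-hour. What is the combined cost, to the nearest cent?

pool pump: Runtime = 12 h/week × 15 weeks = 180 h
pool pump: 1.33 kW × 180 h = 239.4 kWh
electric blanket: Runtime = 12 h/day × 39 days = 468 h
electric blanket: 0.17 kW × 468 h = 79.56 kWh
clothes iron: Runtime = 45 min × 31 = 1395 min = 23.25 h
clothes iron: 1.3 kW × 23.25 h = 30.225 kWh
Total energy = 349.185 kWh
Cost = 349.185 × $0.25 = $87.30

$87.30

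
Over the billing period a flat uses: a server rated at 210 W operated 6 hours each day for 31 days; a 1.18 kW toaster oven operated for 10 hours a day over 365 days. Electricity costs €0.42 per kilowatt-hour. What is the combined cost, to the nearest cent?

server: Runtime = 6 h/day × 31 days = 186 h
server: 0.21 kW × 186 h = 39.06 kWh
toaster oven: Runtime = 10 h/day × 365 days = 3650 h
toaster oven: 1.18 kW × 3650 h = 4307 kWh
Total energy = 4346.06 kWh
Cost = 4346.06 × €0.42 = €1825.35

€1825.35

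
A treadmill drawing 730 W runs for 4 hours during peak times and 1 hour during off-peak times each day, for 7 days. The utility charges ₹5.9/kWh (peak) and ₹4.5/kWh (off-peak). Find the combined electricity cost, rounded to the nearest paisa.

Peak energy = 0.73 kW × 4 h × 7 = 20.44 kWh
Off-peak energy = 0.73 kW × 1 h × 7 = 5.11 kWh
Cost = 20.44 × ₹5.9 + 5.11 × ₹4.5 = ₹120.596 + ₹22.995 = ₹143.59

₹143.59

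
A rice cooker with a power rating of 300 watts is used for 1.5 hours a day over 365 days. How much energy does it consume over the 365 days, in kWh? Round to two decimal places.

Runtime = 1.5 h/day × 365 days = 547.5 h
Energy = 0.3 kW × 547.5 h = 164.25 kWh

164.25 kWh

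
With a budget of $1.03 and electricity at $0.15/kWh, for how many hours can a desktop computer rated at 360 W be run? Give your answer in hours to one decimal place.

19.1 h

Energy available = $1.03 ÷ $0.15/kWh = 6.8667 kWh
Hours = 6.8667 kWh ÷ 0.36 kW = 19.1 h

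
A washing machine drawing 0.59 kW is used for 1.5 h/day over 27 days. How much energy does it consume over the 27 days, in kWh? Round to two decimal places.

Runtime = 1.5 h/day × 27 days = 40.5 h
Energy = 0.59 kW × 40.5 h = 23.895 kWh ≈ 23.90 kWh

23.90 kWh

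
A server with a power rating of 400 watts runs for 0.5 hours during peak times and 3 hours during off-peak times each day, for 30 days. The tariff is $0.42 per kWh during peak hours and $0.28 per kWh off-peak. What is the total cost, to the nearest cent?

$12.60

Peak energy = 0.4 kW × 0.5 h × 30 = 6 kWh
Off-peak energy = 0.4 kW × 3 h × 30 = 36 kWh
Cost = 6 × $0.42 + 36 × $0.28 = $2.52 + $10.08 = $12.60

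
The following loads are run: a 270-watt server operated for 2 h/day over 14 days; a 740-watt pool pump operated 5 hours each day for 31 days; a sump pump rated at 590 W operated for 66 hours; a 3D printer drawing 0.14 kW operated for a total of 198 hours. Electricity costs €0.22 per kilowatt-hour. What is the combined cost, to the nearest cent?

server: Runtime = 2 h/day × 14 days = 28 h
server: 0.27 kW × 28 h = 7.56 kWh
pool pump: Runtime = 5 h/day × 31 days = 155 h
pool pump: 0.74 kW × 155 h = 114.7 kWh
sump pump: 0.59 kW × 66 h = 38.94 kWh
3D printer: 0.14 kW × 198 h = 27.72 kWh
Total energy = 188.92 kWh
Cost = 188.92 × €0.22 = €41.56

€41.56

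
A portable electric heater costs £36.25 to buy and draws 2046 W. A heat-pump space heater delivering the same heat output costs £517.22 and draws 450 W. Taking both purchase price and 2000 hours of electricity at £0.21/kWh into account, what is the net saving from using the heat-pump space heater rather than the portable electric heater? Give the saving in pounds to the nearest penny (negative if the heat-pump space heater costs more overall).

portable electric heater: £36.25 + (2046/1000) kW × 2000 h × £0.21 = £36.25 + £859.32 = £895.57
heat-pump space heater: £517.22 + (450/1000) kW × 2000 h × £0.21 = £517.22 + £189 = £706.22
Saving = £895.57 − £706.22 = £189.35

£189.35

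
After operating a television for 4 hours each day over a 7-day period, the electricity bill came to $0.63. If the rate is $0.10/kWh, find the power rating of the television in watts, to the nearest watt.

Energy = $0.63 ÷ $0.10/kWh = 6.3 kWh
Runtime = 4 h/day × 7 days = 28 h
Power = 6.3 kWh ÷ 28 h = 0.225 kW = 225 W

225 W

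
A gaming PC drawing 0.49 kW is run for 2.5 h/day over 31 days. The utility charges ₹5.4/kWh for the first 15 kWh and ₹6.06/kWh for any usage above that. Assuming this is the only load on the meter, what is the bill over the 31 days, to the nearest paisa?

₹220.23

Runtime = 2.5 h/day × 31 days = 77.5 h
Energy = 0.49 kW × 77.5 h = 37.975 kWh
Tier 1 (0–15 kWh): 15 × ₹5.4 = ₹81
Above 15 kWh: 22.975 × ₹6.06 = ₹139.2285
Bill = ₹220.23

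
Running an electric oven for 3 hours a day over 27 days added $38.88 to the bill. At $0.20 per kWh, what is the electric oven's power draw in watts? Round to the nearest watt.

2400 W

Energy = $38.88 ÷ $0.20/kWh = 194.4 kWh
Runtime = 3 h/day × 27 days = 81 h
Power = 194.4 kWh ÷ 81 h = 2.4 kW = 2400 W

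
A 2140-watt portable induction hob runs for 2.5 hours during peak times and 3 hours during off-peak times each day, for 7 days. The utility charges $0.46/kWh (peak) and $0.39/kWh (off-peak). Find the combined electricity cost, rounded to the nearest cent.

Peak energy = 2.14 kW × 2.5 h × 7 = 37.45 kWh
Off-peak energy = 2.14 kW × 3 h × 7 = 44.94 kWh
Cost = 37.45 × $0.46 + 44.94 × $0.39 = $17.227 + $17.5266 = $34.75

$34.75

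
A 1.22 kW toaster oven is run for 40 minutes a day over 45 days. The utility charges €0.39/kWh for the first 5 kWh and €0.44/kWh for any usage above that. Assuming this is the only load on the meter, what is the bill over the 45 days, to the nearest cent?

€15.85

Runtime = 40 min × 45 = 1800 min = 30 h
Energy = 1.22 kW × 30 h = 36.6 kWh
Tier 1 (0–5 kWh): 5 × €0.39 = €1.95
Above 5 kWh: 31.6 × €0.44 = €13.904
Bill = €15.85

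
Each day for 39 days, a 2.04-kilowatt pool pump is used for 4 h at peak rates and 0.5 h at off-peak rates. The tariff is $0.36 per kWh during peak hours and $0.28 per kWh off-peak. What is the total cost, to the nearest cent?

$125.70

Peak energy = 2.04 kW × 4 h × 39 = 318.24 kWh
Off-peak energy = 2.04 kW × 0.5 h × 39 = 39.78 kWh
Cost = 318.24 × $0.36 + 39.78 × $0.28 = $114.5664 + $11.1384 = $125.70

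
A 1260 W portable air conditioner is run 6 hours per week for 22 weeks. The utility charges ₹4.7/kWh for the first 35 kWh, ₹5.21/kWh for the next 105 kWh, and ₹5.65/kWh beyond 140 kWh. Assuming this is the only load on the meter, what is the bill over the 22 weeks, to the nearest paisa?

₹860.26

Runtime = 6 h/week × 22 weeks = 132 h
Energy = 1.26 kW × 132 h = 166.32 kWh
Tier 1 (0–35 kWh): 35 × ₹4.7 = ₹164.5
Tier 2 (35–140 kWh): 105 × ₹5.21 = ₹547.05
Above 140 kWh: 26.32 × ₹5.65 = ₹148.708
Bill = ₹860.26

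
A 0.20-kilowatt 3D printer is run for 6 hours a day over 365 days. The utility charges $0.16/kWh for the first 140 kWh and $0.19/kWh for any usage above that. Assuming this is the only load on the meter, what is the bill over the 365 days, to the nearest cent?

$79.02

Runtime = 6 h/day × 365 days = 2190 h
Energy = 0.2 kW × 2190 h = 438 kWh
Tier 1 (0–140 kWh): 140 × $0.16 = $22.4
Above 140 kWh: 298 × $0.19 = $56.62
Bill = $79.02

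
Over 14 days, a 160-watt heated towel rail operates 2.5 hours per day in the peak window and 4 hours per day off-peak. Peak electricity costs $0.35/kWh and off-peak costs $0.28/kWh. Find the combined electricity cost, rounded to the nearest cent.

$4.47

Peak energy = 0.16 kW × 2.5 h × 14 = 5.6 kWh
Off-peak energy = 0.16 kW × 4 h × 14 = 8.96 kWh
Cost = 5.6 × $0.35 + 8.96 × $0.28 = $1.96 + $2.5088 = $4.47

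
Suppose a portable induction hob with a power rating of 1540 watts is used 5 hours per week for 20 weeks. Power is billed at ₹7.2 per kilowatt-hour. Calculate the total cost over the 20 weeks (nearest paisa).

₹1108.80

Runtime = 5 h/week × 20 weeks = 100 h
Energy = 1.54 kW × 100 h = 154 kWh
Cost = 154 kWh × ₹7.2/kWh = ₹1108.80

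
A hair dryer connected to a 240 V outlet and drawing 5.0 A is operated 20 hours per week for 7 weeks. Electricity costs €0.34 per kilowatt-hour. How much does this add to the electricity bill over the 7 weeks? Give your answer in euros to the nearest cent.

€57.12

Power = 5.0 A × 240 V = 1200 W = 1.2 kW
Runtime = 20 h/week × 7 weeks = 140 h
Energy = 1.2 kW × 140 h = 168 kWh
Cost = 168 kWh × €0.34/kWh = €57.12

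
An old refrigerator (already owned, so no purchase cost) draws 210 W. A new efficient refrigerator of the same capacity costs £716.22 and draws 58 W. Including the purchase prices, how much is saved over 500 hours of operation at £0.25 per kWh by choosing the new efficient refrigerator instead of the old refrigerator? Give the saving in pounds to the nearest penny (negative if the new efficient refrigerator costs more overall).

-£697.22

old refrigerator: £0.00 + (210/1000) kW × 500 h × £0.25 = £0.00 + £26.25 = £26.25
new efficient refrigerator: £716.22 + (58/1000) kW × 500 h × £0.25 = £716.22 + £7.25 = £723.47
Saving = £26.25 − £723.47 = −£697.22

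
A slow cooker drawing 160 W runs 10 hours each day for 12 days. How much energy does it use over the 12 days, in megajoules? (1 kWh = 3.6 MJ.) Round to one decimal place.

69.1 MJ

Runtime = 10 h/day × 12 days = 120 h
Energy = 0.16 kW × 120 h = 19.2 kWh
= 19.2 × 3.6 MJ = 69.1 MJ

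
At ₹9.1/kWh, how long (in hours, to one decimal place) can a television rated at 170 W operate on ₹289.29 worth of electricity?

Energy available = ₹289.29 ÷ ₹9.1/kWh = 31.7901 kWh
Hours = 31.7901 kWh ÷ 0.17 kW = 187.0 h

187.0 h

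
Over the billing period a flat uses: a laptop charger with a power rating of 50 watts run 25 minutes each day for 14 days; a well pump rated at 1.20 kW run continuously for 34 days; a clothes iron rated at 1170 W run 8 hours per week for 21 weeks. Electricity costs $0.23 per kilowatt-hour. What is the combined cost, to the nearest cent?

laptop charger: Runtime = 25 min × 14 = 350 min = 5.833333… h
laptop charger: 0.05 kW × 5.833333… h = 0.291666… kWh
well pump: Runtime = 24 h × 34 = 816 h
well pump: 1.2 kW × 816 h = 979.2 kWh
clothes iron: Runtime = 8 h/week × 21 weeks = 168 h
clothes iron: 1.17 kW × 168 h = 196.56 kWh
Total energy = 1176.051666… kWh
Cost = 1176.051666… × $0.23 = $270.49

$270.49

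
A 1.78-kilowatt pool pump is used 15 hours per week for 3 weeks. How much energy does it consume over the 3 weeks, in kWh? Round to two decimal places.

80.10 kWh

Runtime = 15 h/week × 3 weeks = 45 h
Energy = 1.78 kW × 45 h = 80.1 kWh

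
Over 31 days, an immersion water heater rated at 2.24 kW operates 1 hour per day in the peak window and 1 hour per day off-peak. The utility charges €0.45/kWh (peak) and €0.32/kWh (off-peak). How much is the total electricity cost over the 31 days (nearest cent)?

Peak energy = 2.24 kW × 1 h × 31 = 69.44 kWh
Off-peak energy = 2.24 kW × 1 h × 31 = 69.44 kWh
Cost = 69.44 × €0.45 + 69.44 × €0.32 = €31.248 + €22.2208 = €53.47

€53.47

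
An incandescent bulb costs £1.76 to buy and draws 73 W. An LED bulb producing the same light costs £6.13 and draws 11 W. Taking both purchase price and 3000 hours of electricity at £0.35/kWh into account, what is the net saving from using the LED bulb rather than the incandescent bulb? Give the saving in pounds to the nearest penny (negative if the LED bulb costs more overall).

incandescent bulb: £1.76 + (73/1000) kW × 3000 h × £0.35 = £1.76 + £76.65 = £78.41
LED bulb: £6.13 + (11/1000) kW × 3000 h × £0.35 = £6.13 + £11.55 = £17.68
Saving = £78.41 − £17.68 = £60.73

£60.73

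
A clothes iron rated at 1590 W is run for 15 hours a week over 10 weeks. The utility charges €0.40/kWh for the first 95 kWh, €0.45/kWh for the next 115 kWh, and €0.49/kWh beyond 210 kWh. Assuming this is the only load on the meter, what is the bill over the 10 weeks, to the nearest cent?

Runtime = 15 h/week × 10 weeks = 150 h
Energy = 1.59 kW × 150 h = 238.5 kWh
Tier 1 (0–95 kWh): 95 × €0.40 = €38
Tier 2 (95–210 kWh): 115 × €0.45 = €51.75
Above 210 kWh: 28.5 × €0.49 = €13.965
Bill = €103.72

€103.72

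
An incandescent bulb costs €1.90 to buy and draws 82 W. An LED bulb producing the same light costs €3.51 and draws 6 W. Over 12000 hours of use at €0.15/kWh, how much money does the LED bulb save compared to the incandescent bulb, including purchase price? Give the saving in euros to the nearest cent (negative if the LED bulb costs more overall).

incandescent bulb: €1.90 + (82/1000) kW × 12000 h × €0.15 = €1.90 + €147.6 = €149.5
LED bulb: €3.51 + (6/1000) kW × 12000 h × €0.15 = €3.51 + €10.8 = €14.31
Saving = €149.5 − €14.31 = €135.19

€135.19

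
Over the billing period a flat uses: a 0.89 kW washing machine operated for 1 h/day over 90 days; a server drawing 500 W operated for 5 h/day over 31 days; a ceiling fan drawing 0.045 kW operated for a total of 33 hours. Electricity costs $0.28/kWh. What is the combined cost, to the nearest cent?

washing machine: Runtime = 1 h/day × 90 days = 90 h
washing machine: 0.89 kW × 90 h = 80.1 kWh
server: Runtime = 5 h/day × 31 days = 155 h
server: 0.5 kW × 155 h = 77.5 kWh
ceiling fan: 0.045 kW × 33 h = 1.485 kWh
Total energy = 159.085 kWh
Cost = 159.085 × $0.28 = $44.54

$44.54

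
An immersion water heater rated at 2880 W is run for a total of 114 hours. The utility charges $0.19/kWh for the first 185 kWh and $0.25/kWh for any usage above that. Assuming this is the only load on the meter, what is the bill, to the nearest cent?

Energy = 2.88 kW × 114 h = 328.32 kWh
Tier 1 (0–185 kWh): 185 × $0.19 = $35.15
Above 185 kWh: 143.32 × $0.25 = $35.83
Bill = $70.98

$70.98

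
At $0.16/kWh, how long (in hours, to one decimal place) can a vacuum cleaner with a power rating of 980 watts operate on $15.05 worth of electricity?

Energy available = $15.05 ÷ $0.16/kWh = 94.0625 kWh
Hours = 94.0625 kWh ÷ 0.98 kW = 96.0 h

96.0 h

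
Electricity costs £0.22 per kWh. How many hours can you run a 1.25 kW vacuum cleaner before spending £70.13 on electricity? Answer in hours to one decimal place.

Energy available = £70.13 ÷ £0.22/kWh = 318.7727 kWh
Hours = 318.7727 kWh ÷ 1.25 kW = 255.0 h

255.0 h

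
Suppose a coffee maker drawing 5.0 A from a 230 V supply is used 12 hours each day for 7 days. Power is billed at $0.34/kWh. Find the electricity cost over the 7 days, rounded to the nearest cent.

Power = 5.0 A × 230 V = 1150 W = 1.15 kW
Runtime = 12 h/day × 7 days = 84 h
Energy = 1.15 kW × 84 h = 96.6 kWh
Cost = 96.6 kWh × $0.34/kWh = $32.84

$32.84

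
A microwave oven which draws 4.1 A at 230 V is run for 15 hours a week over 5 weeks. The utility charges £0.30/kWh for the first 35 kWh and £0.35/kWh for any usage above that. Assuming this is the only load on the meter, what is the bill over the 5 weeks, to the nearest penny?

Power = 4.1 A × 230 V = 943 W = 0.943 kW
Runtime = 15 h/week × 5 weeks = 75 h
Energy = 0.943 kW × 75 h = 70.725 kWh
Tier 1 (0–35 kWh): 35 × £0.30 = £10.5
Above 35 kWh: 35.725 × £0.35 = £12.50375
Bill = £23.00

£23.00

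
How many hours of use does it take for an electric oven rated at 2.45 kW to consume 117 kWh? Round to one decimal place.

Hours = 117 kWh ÷ 2.45 kW = 47.8 h

47.8 h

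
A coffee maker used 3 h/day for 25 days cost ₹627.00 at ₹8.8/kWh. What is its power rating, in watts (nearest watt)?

Energy = ₹627.00 ÷ ₹8.8/kWh = 71.25 kWh
Runtime = 3 h/day × 25 days = 75 h
Power = 71.25 kWh ÷ 75 h = 0.95 kW = 950 W

950 W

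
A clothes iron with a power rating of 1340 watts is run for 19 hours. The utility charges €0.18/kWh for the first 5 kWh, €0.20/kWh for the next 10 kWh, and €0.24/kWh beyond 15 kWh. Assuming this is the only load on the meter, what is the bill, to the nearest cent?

Energy = 1.34 kW × 19 h = 25.46 kWh
Tier 1 (0–5 kWh): 5 × €0.18 = €0.9
Tier 2 (5–15 kWh): 10 × €0.20 = €2
Above 15 kWh: 10.46 × €0.24 = €2.5104
Bill = €5.41

€5.41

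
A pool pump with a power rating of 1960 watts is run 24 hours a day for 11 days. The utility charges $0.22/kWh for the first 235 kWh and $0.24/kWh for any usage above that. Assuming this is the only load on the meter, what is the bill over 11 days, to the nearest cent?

$119.49

Runtime = 24 h × 11 = 264 h
Energy = 1.96 kW × 264 h = 517.44 kWh
Tier 1 (0–235 kWh): 235 × $0.22 = $51.7
Above 235 kWh: 282.44 × $0.24 = $67.7856
Bill = $119.49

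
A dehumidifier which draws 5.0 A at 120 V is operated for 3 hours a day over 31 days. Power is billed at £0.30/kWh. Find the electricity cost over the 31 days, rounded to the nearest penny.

Power = 5.0 A × 120 V = 600 W = 0.6 kW
Runtime = 3 h/day × 31 days = 93 h
Energy = 0.6 kW × 93 h = 55.8 kWh
Cost = 55.8 kWh × £0.30/kWh = £16.74

£16.74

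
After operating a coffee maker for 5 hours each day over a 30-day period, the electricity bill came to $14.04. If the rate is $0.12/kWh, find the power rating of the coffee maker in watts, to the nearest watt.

780 W

Energy = $14.04 ÷ $0.12/kWh = 117 kWh
Runtime = 5 h/day × 30 days = 150 h
Power = 117 kWh ÷ 150 h = 0.78 kW = 780 W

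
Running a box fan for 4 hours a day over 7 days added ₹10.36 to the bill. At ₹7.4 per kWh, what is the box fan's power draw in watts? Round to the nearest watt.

Energy = ₹10.36 ÷ ₹7.4/kWh = 1.4 kWh
Runtime = 4 h/day × 7 days = 28 h
Power = 1.4 kWh ÷ 28 h = 0.05 kW = 50 W

50 W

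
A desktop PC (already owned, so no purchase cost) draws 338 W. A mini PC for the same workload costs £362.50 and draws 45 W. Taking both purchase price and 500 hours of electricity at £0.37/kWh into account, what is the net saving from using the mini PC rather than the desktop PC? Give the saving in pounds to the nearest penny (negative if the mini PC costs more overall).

desktop PC: £0.00 + (338/1000) kW × 500 h × £0.37 = £0.00 + £62.53 = £62.53
mini PC: £362.50 + (45/1000) kW × 500 h × £0.37 = £362.50 + £8.325 = £370.825
Saving = £62.53 − £370.825 = −£308.295 → -£308.30

-£308.30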